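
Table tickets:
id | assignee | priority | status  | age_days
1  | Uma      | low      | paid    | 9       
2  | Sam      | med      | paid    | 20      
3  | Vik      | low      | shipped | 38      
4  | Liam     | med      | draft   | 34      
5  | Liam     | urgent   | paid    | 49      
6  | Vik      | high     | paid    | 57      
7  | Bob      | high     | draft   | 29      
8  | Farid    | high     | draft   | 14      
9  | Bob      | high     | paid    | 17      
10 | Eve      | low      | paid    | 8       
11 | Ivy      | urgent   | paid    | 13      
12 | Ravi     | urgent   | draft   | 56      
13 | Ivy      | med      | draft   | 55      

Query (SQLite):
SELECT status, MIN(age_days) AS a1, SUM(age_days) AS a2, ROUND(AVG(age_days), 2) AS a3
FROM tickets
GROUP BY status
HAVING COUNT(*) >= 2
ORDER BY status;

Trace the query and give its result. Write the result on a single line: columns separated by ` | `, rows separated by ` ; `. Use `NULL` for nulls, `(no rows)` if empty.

Group tickets by status.
Per group compute: MIN(age_days), SUM(age_days), ROUND(AVG(age_days), 2).
HAVING: drop groups with fewer than 2 rows.
  draft: ids {4, 7, 8, 12, 13} → MIN(age_days)=14, SUM(age_days)=188, ROUND(AVG(age_days), 2)=37.6
  paid: ids {1, 2, 5, 6, 9, 10, 11} → MIN(age_days)=8, SUM(age_days)=173, ROUND(AVG(age_days), 2)=24.71
  shipped: ids {3} → MIN(age_days)=38, SUM(age_days)=38, ROUND(AVG(age_days), 2)=38

draft | 14 | 188 | 37.6 ; paid | 8 | 173 | 24.71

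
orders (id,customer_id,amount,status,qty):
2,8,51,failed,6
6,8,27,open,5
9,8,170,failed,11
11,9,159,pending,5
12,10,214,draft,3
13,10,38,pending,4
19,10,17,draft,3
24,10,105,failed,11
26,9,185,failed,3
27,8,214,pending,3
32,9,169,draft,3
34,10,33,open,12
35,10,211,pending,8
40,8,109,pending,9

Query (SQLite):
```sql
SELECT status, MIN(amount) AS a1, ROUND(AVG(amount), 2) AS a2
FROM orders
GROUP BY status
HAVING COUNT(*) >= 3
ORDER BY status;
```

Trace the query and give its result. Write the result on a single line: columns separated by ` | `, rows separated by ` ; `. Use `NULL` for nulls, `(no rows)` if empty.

draft | 17 | 133.33 ; failed | 51 | 127.75 ; pending | 38 | 146.2

Group orders by status.
Per group compute: MIN(amount), ROUND(AVG(amount), 2).
HAVING: drop groups with fewer than 3 rows.
  draft: ids {12, 19, 32} → MIN(amount)=17, ROUND(AVG(amount), 2)=133.33
  failed: ids {2, 9, 24, 26} → MIN(amount)=51, ROUND(AVG(amount), 2)=127.75
  open: ids {6, 34} → MIN(amount)=27, ROUND(AVG(amount), 2)=30
  pending: ids {11, 13, 27, 35, 40} → MIN(amount)=38, ROUND(AVG(amount), 2)=146.2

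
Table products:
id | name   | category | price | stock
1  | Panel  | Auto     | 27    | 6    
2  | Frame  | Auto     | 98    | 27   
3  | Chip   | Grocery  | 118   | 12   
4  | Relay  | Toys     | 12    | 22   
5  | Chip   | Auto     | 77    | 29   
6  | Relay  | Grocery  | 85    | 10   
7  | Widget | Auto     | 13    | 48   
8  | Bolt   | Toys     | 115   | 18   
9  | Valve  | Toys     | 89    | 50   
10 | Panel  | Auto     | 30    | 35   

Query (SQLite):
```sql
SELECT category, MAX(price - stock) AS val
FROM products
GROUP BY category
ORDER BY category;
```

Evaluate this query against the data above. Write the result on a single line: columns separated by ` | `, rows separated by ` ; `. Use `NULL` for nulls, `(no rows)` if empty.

For each row compute price - stock.
Group by category; take MAX of the expression per group.
  Auto: ids {1, 2, 5, 7, 10} → MAX(price - stock)=71
  Grocery: ids {3, 6} → MAX(price - stock)=106
  Toys: ids {4, 8, 9} → MAX(price - stock)=97

Auto | 71 ; Grocery | 106 ; Toys | 97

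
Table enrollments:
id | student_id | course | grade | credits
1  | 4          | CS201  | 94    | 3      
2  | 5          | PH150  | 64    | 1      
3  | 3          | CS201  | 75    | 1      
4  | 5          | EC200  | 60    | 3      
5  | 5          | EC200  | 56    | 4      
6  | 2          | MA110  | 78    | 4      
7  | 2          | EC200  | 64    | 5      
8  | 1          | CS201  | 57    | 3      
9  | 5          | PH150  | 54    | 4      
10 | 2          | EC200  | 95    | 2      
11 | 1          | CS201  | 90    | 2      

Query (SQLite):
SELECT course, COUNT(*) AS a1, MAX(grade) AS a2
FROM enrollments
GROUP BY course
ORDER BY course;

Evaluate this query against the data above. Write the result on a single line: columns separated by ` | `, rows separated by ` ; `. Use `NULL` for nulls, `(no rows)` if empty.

CS201 | 4 | 94 ; EC200 | 4 | 95 ; MA110 | 1 | 78 ; PH150 | 2 | 64

Group enrollments by course.
Per group compute: COUNT(*), MAX(grade).
  CS201: ids {1, 3, 8, 11} → COUNT(*)=4, MAX(grade)=94
  EC200: ids {4, 5, 7, 10} → COUNT(*)=4, MAX(grade)=95
  MA110: ids {6} → COUNT(*)=1, MAX(grade)=78
  PH150: ids {2, 9} → COUNT(*)=2, MAX(grade)=64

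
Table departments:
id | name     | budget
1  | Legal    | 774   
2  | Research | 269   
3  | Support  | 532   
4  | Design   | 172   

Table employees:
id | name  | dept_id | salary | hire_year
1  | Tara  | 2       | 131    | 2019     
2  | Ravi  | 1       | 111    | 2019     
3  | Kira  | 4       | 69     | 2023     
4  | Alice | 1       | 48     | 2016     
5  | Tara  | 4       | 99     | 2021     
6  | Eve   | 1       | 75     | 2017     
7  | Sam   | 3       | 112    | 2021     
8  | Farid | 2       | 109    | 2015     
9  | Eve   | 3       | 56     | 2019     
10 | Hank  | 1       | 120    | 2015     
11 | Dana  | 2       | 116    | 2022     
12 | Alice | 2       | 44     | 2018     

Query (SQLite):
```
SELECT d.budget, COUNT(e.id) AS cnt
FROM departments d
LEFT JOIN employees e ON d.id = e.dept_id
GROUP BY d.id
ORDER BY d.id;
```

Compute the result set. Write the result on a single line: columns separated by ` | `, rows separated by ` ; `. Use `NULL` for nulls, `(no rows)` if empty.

LEFT JOIN keeps every departments row; unmatched ones get NULL for employees columns.
Group by departments.id and compute COUNT(e.id). COUNT(col) of an all-NULL group is 0.
  1: ids {2, 4, 6, 10} → COUNT(e.id)=4
  2: ids {1, 8, 11, 12} → COUNT(e.id)=4
  3: ids {7, 9} → COUNT(e.id)=2
  4: ids {3, 5} → COUNT(e.id)=2

774 | 4 ; 269 | 4 ; 532 | 2 ; 172 | 2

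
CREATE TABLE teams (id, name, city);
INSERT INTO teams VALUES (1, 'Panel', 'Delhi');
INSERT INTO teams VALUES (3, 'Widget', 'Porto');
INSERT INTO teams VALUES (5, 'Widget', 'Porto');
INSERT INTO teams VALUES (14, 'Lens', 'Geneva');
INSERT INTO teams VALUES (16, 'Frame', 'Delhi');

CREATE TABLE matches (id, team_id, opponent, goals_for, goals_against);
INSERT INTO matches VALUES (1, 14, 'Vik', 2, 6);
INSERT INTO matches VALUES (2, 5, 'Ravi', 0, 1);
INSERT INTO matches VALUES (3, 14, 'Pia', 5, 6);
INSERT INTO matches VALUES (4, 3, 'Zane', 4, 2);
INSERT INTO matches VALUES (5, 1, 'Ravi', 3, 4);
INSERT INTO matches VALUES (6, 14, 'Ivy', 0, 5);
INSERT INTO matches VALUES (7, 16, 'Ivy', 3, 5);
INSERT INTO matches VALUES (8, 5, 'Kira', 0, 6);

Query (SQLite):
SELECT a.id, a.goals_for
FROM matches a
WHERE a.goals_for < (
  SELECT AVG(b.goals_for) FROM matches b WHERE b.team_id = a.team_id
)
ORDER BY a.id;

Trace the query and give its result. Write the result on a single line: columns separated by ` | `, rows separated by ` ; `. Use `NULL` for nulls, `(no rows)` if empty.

For each matches row a, compute AVG(goals_for) over rows sharing a.team_id.
Keep row a if a.goals_for < that per-group AVG.
  team_id=1: AVG(goals_for) = 3.0
  team_id=3: AVG(goals_for) = 4.0
  team_id=5: AVG(goals_for) = 0.0
  team_id=14: AVG(goals_for) = 2.333333
  team_id=16: AVG(goals_for) = 3.0

1 | 2 ; 6 | 0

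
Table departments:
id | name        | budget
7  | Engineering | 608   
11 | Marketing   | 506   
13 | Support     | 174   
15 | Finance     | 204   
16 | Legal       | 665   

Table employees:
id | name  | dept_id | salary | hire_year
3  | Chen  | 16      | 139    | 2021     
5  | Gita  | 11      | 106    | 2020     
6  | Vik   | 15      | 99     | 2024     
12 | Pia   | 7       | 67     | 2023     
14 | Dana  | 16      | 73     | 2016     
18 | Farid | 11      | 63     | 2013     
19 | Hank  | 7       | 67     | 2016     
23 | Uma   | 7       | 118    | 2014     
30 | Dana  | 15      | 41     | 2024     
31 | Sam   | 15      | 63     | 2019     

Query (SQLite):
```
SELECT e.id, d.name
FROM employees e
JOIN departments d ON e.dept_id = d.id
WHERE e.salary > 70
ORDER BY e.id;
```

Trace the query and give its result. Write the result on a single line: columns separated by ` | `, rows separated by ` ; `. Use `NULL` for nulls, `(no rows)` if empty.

3 | Legal ; 5 | Marketing ; 6 | Finance ; 14 | Legal ; 23 | Engineering

Each employees row matches the departments row where dept_id = departments.id.
Then keep rows with e.salary > 70.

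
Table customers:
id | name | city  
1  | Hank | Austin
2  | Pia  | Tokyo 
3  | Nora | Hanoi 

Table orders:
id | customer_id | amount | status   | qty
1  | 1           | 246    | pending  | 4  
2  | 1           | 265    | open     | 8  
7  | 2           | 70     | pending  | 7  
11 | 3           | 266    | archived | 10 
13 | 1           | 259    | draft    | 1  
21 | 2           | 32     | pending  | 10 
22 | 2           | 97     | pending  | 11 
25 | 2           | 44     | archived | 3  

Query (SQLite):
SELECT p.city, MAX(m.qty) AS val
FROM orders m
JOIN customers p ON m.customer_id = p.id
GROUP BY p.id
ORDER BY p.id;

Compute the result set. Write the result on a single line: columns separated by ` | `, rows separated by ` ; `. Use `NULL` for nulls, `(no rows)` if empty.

Austin | 8 ; Tokyo | 11 ; Hanoi | 10

Join each orders row to its customers via customer_id.
Group joined rows by customers.id; compute MAX(m.qty) per group.
  1: ids {1, 2, 13} → MAX(m.qty)=8
  2: ids {7, 21, 22, 25} → MAX(m.qty)=11
  3: ids {11} → MAX(m.qty)=10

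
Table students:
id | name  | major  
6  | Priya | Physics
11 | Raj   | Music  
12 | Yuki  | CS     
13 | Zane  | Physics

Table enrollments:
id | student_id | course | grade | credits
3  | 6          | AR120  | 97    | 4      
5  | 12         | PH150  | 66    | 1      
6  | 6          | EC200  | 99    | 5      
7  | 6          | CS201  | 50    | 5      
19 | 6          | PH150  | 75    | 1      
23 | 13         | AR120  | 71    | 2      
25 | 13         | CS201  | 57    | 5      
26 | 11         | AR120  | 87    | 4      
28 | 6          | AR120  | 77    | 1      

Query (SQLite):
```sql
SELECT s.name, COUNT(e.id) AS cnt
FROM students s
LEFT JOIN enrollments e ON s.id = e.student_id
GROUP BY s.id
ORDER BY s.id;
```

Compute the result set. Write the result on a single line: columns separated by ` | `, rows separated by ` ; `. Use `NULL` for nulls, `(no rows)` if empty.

LEFT JOIN keeps every students row; unmatched ones get NULL for enrollments columns.
Group by students.id and compute COUNT(e.id). COUNT(col) of an all-NULL group is 0.
  6: ids {3, 6, 7, 19, 28} → COUNT(e.id)=5
  11: ids {26} → COUNT(e.id)=1
  12: ids {5} → COUNT(e.id)=1
  13: ids {23, 25} → COUNT(e.id)=2

Priya | 5 ; Raj | 1 ; Yuki | 1 ; Zane | 2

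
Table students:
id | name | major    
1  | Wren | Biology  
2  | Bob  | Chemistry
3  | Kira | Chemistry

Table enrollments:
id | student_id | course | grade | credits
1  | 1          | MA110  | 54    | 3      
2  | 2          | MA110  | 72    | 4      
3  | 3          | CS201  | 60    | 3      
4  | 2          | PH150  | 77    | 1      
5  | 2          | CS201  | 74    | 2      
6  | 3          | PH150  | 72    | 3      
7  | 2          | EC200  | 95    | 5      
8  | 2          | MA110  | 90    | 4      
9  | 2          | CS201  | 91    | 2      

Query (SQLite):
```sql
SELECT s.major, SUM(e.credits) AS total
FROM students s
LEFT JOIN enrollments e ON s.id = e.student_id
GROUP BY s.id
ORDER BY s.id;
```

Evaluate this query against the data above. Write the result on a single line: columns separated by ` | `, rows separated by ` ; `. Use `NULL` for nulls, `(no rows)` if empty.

LEFT JOIN keeps every students row; unmatched ones get NULL for enrollments columns.
Group by students.id and compute SUM(e.credits). SUM over an all-NULL group is NULL.
  1: ids {1} → SUM(e.credits)=3
  2: ids {2, 4, 5, 7, 8, 9} → SUM(e.credits)=18
  3: ids {3, 6} → SUM(e.credits)=6

Biology | 3 ; Chemistry | 18 ; Chemistry | 6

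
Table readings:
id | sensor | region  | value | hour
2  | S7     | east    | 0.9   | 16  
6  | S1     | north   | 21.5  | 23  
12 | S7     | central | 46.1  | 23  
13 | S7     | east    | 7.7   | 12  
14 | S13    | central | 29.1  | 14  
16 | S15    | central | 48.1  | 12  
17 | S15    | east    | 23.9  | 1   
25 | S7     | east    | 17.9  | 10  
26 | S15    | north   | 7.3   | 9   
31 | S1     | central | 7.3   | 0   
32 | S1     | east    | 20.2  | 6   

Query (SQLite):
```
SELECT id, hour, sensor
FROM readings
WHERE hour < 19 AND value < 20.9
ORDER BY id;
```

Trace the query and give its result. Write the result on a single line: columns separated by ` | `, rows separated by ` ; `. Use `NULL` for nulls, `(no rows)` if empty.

2 | 16 | S7 ; 13 | 12 | S7 ; 25 | 10 | S7 ; 26 | 9 | S15 ; 31 | 0 | S1 ; 32 | 6 | S1

hour < 19: ids {2, 13, 14, 16, 17, 25, 26, 31, 32}
value < 20.9: ids {2, 13, 25, 26, 31, 32}
Combine with AND.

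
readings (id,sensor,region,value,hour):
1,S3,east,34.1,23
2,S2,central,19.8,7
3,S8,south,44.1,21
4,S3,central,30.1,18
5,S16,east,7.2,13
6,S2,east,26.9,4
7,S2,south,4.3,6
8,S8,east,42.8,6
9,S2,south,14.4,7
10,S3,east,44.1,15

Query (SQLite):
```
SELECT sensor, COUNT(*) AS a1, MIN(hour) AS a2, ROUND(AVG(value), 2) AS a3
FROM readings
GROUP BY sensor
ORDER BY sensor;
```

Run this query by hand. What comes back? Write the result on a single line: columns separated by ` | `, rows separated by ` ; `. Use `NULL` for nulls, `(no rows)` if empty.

S16 | 1 | 13 | 7.2 ; S2 | 4 | 4 | 16.35 ; S3 | 3 | 15 | 36.1 ; S8 | 2 | 6 | 43.45

Group readings by sensor.
Per group compute: COUNT(*), MIN(hour), ROUND(AVG(value), 2).
  S16: ids {5} → COUNT(*)=1, MIN(hour)=13, ROUND(AVG(value), 2)=7.2
  S2: ids {2, 6, 7, 9} → COUNT(*)=4, MIN(hour)=4, ROUND(AVG(value), 2)=16.35
  S3: ids {1, 4, 10} → COUNT(*)=3, MIN(hour)=15, ROUND(AVG(value), 2)=36.1
  S8: ids {3, 8} → COUNT(*)=2, MIN(hour)=6, ROUND(AVG(value), 2)=43.45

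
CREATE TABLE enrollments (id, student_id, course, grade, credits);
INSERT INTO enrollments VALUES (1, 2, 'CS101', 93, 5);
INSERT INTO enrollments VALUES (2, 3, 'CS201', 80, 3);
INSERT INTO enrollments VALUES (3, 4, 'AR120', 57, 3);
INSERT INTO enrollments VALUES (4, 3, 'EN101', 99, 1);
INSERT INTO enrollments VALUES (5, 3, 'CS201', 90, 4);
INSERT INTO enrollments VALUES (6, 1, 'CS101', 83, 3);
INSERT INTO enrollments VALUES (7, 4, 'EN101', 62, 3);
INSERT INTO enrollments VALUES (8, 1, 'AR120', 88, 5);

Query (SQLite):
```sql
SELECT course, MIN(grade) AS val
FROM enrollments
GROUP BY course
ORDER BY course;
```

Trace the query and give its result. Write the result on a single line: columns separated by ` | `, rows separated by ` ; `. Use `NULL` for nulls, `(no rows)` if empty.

AR120 | 57 ; CS101 | 83 ; CS201 | 80 ; EN101 | 62

Partition enrollments by course; compute MIN(grade) within each group.
  AR120: ids {3, 8} → MIN(grade)=57
  CS101: ids {1, 6} → MIN(grade)=83
  CS201: ids {2, 5} → MIN(grade)=80
  EN101: ids {4, 7} → MIN(grade)=62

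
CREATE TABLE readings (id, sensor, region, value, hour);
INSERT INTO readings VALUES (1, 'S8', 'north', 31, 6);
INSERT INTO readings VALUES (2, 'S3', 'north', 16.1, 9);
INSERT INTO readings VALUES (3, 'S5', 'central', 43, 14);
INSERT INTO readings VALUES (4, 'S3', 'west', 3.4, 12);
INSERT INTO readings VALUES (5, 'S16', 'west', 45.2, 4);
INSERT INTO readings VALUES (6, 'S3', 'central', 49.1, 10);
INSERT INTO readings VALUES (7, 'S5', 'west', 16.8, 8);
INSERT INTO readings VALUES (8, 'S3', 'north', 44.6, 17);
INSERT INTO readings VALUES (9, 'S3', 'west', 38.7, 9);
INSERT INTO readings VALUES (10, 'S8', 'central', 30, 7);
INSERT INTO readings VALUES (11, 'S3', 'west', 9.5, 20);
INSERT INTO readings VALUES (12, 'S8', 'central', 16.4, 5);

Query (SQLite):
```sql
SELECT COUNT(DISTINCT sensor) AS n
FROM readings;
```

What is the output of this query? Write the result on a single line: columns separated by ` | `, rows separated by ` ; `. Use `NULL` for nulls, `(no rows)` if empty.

4

Count distinct non-NULL sensor values.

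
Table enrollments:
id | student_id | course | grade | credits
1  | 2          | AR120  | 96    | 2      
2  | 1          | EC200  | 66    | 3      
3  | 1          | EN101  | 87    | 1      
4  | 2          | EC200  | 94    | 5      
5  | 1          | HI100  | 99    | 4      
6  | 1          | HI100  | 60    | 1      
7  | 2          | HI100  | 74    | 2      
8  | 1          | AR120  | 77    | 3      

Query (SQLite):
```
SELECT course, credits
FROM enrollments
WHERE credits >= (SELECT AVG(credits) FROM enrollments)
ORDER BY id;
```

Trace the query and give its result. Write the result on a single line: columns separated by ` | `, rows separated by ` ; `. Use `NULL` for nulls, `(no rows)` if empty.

EC200 | 3 ; EC200 | 5 ; HI100 | 4 ; AR120 | 3

Scalar subquery: AVG(credits) over all enrollments rows = 2.625.
Keep rows where credits >= that value.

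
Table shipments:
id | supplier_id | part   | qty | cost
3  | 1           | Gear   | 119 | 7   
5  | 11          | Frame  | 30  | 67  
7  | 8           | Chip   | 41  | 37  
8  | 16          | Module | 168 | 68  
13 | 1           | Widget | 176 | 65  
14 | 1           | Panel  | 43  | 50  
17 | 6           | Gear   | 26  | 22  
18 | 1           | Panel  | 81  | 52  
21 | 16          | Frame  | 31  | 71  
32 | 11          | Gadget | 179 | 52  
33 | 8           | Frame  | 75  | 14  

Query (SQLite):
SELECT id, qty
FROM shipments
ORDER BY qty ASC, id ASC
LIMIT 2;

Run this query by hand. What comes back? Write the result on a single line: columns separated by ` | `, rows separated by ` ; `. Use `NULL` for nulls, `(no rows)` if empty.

17 | 26 ; 5 | 30

Sort by qty asc, tiebreak id asc: (26, id=17), (30, id=5), (31, id=21), (41, id=7), (43, id=14) …. Take first 2.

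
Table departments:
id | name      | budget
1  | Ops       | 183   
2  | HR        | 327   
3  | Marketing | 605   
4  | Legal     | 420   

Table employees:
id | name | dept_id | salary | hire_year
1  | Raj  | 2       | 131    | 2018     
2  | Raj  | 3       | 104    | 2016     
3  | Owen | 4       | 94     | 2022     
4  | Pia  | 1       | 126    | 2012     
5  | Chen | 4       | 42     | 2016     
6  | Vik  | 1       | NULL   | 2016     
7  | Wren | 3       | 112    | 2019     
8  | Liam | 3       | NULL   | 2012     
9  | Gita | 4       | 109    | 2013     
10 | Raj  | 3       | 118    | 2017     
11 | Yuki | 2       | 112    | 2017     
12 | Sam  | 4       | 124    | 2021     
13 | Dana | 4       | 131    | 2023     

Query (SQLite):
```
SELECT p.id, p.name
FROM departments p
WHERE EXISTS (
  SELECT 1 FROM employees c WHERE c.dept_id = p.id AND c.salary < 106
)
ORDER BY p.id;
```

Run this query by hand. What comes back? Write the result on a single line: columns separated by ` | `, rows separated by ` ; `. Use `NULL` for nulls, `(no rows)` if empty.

For each departments row, check whether any employees with matching dept_id has salary < 106.
Keep rows where that is true.

3 | Marketing ; 4 | Legal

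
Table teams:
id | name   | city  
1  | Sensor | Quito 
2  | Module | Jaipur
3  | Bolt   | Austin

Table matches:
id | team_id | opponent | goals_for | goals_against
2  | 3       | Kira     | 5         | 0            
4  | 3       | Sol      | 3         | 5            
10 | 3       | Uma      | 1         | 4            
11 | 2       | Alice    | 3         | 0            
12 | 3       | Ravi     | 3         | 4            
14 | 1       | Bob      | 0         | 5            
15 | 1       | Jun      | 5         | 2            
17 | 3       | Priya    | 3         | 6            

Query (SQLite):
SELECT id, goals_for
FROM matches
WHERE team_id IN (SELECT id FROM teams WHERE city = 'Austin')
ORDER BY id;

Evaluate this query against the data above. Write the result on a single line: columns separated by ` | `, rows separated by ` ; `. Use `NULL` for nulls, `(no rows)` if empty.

2 | 5 ; 4 | 3 ; 10 | 1 ; 12 | 3 ; 17 | 3

Inner query: teams.id where city = 'Austin'.
Outer: keep matches rows whose team_id is in that set.
Inner query → {3}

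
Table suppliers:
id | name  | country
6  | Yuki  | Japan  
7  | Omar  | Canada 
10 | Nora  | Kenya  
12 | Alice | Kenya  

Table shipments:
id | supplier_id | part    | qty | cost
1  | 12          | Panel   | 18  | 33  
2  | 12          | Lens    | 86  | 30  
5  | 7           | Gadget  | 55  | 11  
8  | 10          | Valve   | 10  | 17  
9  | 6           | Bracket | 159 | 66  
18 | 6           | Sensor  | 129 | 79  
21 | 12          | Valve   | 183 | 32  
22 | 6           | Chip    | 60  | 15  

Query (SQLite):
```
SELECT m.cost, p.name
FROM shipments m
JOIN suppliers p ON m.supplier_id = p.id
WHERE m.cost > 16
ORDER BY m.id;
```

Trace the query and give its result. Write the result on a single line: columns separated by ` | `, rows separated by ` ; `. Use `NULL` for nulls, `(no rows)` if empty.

33 | Alice ; 30 | Alice ; 17 | Nora ; 66 | Yuki ; 79 | Yuki ; 32 | Alice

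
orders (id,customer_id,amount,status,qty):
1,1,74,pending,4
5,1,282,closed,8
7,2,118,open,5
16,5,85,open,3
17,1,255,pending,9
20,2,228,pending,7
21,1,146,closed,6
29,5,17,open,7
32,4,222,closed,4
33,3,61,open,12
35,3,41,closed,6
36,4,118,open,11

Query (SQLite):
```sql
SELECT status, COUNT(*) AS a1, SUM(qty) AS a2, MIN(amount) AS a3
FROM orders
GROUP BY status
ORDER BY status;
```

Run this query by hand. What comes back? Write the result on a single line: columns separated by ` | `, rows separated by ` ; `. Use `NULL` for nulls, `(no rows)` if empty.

Group orders by status.
Per group compute: COUNT(*), SUM(qty), MIN(amount).
  closed: ids {5, 21, 32, 35} → COUNT(*)=4, SUM(qty)=24, MIN(amount)=41
  open: ids {7, 16, 29, 33, 36} → COUNT(*)=5, SUM(qty)=38, MIN(amount)=17
  pending: ids {1, 17, 20} → COUNT(*)=3, SUM(qty)=20, MIN(amount)=74

closed | 4 | 24 | 41 ; open | 5 | 38 | 17 ; pending | 3 | 20 | 74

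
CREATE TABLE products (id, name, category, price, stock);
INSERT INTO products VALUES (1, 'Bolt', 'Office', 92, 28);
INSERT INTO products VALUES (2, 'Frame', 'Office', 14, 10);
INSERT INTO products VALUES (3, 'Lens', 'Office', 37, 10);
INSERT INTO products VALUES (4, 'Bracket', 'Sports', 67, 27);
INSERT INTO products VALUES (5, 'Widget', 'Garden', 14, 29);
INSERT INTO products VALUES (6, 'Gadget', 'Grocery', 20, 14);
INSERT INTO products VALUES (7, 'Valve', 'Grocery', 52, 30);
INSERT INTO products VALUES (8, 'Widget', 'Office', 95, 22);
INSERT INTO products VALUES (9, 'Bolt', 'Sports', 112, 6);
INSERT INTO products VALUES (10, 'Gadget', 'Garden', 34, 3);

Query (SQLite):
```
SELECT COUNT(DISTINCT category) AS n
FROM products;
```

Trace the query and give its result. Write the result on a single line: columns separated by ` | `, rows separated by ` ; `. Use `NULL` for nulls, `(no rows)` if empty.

Count distinct non-NULL category values.

4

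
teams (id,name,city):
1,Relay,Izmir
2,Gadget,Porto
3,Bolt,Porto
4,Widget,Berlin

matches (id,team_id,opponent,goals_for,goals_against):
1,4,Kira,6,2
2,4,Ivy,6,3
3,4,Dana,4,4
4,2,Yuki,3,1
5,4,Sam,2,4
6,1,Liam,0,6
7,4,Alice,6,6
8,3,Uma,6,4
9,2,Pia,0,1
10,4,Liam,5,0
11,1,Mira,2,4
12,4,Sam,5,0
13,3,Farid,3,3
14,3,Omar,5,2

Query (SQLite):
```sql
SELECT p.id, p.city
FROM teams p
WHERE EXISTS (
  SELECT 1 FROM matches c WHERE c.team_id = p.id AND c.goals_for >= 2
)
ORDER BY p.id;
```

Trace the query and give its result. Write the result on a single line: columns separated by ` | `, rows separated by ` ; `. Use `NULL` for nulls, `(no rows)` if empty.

1 | Izmir ; 2 | Porto ; 3 | Porto ; 4 | Berlin

For each teams row, check whether any matches with matching team_id has goals_for >= 2.
Keep rows where that is true.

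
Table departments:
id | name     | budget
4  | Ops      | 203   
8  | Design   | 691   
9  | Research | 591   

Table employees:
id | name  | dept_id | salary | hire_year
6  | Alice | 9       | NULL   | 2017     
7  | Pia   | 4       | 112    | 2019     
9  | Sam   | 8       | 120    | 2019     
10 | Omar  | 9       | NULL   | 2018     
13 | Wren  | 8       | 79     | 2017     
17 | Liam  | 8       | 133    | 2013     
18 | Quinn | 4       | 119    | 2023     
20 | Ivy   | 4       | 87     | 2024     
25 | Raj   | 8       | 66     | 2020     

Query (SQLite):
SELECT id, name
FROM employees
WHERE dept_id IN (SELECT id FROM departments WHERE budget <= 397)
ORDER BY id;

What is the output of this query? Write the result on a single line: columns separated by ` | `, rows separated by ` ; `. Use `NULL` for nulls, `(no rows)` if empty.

Inner query: departments.id where budget <= 397.
Outer: keep employees rows whose dept_id is in that set.
Inner query → {4}

7 | Pia ; 18 | Quinn ; 20 | Ivy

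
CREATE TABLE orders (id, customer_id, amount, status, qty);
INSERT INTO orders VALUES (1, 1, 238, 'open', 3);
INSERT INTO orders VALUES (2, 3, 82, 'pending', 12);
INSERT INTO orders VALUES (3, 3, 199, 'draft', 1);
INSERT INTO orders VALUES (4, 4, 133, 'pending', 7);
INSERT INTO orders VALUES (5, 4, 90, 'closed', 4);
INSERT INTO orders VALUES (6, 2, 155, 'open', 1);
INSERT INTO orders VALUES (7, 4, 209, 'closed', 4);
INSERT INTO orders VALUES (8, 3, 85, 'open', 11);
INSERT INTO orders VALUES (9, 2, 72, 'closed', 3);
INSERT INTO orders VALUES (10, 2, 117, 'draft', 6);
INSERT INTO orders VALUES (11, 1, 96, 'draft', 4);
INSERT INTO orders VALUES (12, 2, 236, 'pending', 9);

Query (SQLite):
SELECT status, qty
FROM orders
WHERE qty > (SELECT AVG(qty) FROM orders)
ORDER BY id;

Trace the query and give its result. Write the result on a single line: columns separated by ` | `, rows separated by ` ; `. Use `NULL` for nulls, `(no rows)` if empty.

pending | 12 ; pending | 7 ; open | 11 ; draft | 6 ; pending | 9

Scalar subquery: AVG(qty) over all orders rows = 5.416667 (≈; comparison uses full precision).
Keep rows where qty > that value.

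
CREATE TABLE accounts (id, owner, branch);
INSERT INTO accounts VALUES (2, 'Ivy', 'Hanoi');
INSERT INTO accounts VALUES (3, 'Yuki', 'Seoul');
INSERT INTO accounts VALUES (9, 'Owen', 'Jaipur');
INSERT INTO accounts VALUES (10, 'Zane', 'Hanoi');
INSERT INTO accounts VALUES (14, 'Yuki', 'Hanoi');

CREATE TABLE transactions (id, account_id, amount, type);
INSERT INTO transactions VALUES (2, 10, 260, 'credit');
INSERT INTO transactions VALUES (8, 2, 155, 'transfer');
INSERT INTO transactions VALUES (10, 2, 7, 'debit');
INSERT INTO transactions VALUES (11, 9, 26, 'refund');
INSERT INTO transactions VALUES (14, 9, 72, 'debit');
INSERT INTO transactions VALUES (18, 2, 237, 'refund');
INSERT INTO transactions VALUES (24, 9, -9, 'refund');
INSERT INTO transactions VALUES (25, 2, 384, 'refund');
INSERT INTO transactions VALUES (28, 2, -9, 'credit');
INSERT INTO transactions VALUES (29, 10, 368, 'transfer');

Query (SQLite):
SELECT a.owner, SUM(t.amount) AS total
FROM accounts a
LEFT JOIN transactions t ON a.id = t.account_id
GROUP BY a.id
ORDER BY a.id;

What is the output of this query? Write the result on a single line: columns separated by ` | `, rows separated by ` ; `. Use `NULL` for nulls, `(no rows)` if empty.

Ivy | 774 ; Yuki | NULL ; Owen | 89 ; Zane | 628 ; Yuki | NULL

LEFT JOIN keeps every accounts row; unmatched ones get NULL for transactions columns.
Group by accounts.id and compute SUM(t.amount). SUM over an all-NULL group is NULL.
  2: ids {8, 10, 18, 25, 28} → SUM(t.amount)=774
  3: ids {—} → SUM(t.amount)=NULL
  9: ids {11, 14, 24} → SUM(t.amount)=89
  10: ids {2, 29} → SUM(t.amount)=628
  14: ids {—} → SUM(t.amount)=NULL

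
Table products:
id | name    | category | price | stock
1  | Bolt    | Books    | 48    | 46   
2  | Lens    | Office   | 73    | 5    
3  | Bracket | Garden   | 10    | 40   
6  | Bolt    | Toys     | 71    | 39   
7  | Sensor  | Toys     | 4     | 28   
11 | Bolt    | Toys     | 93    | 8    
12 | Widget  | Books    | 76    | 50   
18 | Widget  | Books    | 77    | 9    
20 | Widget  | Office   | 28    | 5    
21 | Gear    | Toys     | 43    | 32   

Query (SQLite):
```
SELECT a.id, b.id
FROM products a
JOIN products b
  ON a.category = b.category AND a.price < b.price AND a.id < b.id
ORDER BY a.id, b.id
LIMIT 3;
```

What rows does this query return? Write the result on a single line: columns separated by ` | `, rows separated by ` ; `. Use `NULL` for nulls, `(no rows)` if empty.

Pairs (a,b) with same category, a.price < b.price, a.id < b.id.
category groups: Books:{1,12,18} Garden:{3} Office:{2,20} Toys:{6,7,11,21}
Ordered by (a.id, b.id); first 3.

1 | 12 ; 1 | 18 ; 6 | 11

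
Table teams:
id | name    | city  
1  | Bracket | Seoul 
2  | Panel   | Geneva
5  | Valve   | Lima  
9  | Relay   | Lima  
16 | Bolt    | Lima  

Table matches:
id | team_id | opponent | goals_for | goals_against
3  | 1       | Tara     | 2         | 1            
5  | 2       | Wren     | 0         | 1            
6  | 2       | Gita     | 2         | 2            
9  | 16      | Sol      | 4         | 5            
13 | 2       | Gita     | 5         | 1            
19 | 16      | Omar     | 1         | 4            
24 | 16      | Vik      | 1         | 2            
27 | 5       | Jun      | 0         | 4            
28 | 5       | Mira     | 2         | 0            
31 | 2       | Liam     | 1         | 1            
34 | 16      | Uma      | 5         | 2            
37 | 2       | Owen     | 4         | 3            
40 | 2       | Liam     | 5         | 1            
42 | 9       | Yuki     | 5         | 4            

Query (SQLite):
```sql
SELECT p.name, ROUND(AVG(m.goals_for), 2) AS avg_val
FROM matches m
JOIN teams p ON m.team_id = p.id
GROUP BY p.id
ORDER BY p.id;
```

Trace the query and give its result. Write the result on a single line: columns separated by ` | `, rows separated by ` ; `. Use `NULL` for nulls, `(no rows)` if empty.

Bracket | 2 ; Panel | 2.83 ; Valve | 1 ; Relay | 5 ; Bolt | 2.75

Join each matches row to its teams via team_id.
Group joined rows by teams.id; compute ROUND(AVG(m.goals_for), 2) per group.
  1: ids {3} → ROUND(AVG(m.goals_for), 2)=2
  2: ids {5, 6, 13, 31, 37, 40} → ROUND(AVG(m.goals_for), 2)=2.83
  5: ids {27, 28} → ROUND(AVG(m.goals_for), 2)=1
  9: ids {42} → ROUND(AVG(m.goals_for), 2)=5
  16: ids {9, 19, 24, 34} → ROUND(AVG(m.goals_for), 2)=2.75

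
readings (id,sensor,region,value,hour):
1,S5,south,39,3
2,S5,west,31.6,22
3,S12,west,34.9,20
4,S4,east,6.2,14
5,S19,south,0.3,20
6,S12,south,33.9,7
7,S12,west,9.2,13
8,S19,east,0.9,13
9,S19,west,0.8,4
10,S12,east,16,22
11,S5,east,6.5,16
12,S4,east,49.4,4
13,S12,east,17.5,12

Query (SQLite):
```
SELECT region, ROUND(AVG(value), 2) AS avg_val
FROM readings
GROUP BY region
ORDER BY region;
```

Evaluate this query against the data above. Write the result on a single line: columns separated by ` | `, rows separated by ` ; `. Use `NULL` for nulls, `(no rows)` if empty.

east | 16.08 ; south | 24.4 ; west | 19.13

Partition readings by region; compute ROUND(AVG(value), 2) within each group.
  east: ids {4, 8, 10, 11, 12, 13} → ROUND(AVG(value), 2)=16.08
  south: ids {1, 5, 6} → ROUND(AVG(value), 2)=24.4
  west: ids {2, 3, 7, 9} → ROUND(AVG(value), 2)=19.13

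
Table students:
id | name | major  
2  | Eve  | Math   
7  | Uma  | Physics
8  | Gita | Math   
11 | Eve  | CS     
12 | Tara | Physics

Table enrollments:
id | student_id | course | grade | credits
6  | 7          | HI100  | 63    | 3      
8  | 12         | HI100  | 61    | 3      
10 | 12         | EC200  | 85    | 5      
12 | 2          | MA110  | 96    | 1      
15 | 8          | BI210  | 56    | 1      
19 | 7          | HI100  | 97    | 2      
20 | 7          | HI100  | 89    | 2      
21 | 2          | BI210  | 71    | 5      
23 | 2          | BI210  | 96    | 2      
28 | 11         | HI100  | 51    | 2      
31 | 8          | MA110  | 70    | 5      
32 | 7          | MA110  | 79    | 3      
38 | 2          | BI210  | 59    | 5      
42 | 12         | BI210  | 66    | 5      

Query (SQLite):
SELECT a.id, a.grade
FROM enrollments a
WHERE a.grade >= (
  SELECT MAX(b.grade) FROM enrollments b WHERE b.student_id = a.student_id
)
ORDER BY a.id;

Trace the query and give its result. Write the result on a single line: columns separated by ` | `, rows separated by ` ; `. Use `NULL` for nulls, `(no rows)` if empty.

For each enrollments row a, compute MAX(grade) over rows sharing a.student_id.
Keep row a if a.grade >= that per-group MAX.
  student_id=2: MAX(grade) = 96
  student_id=7: MAX(grade) = 97
  student_id=8: MAX(grade) = 70
  student_id=11: MAX(grade) = 51
  student_id=12: MAX(grade) = 85

10 | 85 ; 12 | 96 ; 19 | 97 ; 23 | 96 ; 28 | 51 ; 31 | 70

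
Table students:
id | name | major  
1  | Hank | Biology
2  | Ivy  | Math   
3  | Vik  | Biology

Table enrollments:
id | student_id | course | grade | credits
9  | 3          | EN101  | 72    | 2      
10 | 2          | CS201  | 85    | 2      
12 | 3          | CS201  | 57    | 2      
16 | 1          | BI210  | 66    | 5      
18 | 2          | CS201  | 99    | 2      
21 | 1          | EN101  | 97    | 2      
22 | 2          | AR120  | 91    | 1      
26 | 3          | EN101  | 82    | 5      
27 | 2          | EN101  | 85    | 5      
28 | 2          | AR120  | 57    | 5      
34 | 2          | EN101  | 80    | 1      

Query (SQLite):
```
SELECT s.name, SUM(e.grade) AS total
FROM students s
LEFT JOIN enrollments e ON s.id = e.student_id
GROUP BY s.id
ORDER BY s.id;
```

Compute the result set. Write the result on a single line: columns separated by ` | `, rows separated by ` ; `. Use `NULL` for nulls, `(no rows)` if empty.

LEFT JOIN keeps every students row; unmatched ones get NULL for enrollments columns.
Group by students.id and compute SUM(e.grade). SUM over an all-NULL group is NULL.
  1: ids {16, 21} → SUM(e.grade)=163
  2: ids {10, 18, 22, 27, 28, 34} → SUM(e.grade)=497
  3: ids {9, 12, 26} → SUM(e.grade)=211

Hank | 163 ; Ivy | 497 ; Vik | 211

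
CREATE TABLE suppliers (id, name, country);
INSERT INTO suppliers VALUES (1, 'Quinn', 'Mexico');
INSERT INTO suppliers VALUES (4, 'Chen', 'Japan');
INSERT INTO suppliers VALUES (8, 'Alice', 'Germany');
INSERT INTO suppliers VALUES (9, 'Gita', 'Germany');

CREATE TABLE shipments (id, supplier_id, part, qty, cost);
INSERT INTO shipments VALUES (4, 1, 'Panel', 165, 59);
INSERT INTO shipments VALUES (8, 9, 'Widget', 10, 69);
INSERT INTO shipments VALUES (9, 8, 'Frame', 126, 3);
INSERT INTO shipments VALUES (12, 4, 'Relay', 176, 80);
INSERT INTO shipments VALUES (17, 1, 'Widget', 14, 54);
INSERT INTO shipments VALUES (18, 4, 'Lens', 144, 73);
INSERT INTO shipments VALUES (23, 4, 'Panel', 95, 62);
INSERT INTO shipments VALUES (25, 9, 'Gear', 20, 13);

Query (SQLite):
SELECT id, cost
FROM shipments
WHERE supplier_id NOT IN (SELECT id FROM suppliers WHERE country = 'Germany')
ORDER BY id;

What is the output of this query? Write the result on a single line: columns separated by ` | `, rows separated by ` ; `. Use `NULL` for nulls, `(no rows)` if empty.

Inner query: suppliers.id where country = 'Germany'.
Outer: keep shipments rows whose supplier_id is not in that set.
Inner query → {8, 9}

4 | 59 ; 12 | 80 ; 17 | 54 ; 18 | 73 ; 23 | 62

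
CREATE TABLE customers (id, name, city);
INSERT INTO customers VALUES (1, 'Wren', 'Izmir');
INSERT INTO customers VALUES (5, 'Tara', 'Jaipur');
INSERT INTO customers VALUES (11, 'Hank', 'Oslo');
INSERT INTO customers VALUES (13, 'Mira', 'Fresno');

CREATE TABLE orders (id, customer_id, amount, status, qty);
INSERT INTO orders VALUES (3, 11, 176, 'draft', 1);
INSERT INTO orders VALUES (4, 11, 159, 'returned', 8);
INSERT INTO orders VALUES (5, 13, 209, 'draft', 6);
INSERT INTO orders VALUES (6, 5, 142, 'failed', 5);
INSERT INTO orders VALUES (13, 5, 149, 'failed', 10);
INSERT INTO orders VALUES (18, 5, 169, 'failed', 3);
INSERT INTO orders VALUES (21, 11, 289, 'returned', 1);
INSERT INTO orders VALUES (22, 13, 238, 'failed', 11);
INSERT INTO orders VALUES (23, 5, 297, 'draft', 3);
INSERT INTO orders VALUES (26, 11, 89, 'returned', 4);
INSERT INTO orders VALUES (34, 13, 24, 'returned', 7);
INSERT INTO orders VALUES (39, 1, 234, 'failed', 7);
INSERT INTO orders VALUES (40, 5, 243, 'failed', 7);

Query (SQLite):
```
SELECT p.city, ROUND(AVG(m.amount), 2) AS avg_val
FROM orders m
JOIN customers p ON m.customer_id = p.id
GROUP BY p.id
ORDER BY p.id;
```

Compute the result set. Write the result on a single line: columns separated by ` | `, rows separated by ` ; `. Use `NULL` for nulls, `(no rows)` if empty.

Join each orders row to its customers via customer_id.
Group joined rows by customers.id; compute ROUND(AVG(m.amount), 2) per group.
  1: ids {39} → ROUND(AVG(m.amount), 2)=234
  5: ids {6, 13, 18, 23, 40} → ROUND(AVG(m.amount), 2)=200
  11: ids {3, 4, 21, 26} → ROUND(AVG(m.amount), 2)=178.25
  13: ids {5, 22, 34} → ROUND(AVG(m.amount), 2)=157

Izmir | 234 ; Jaipur | 200 ; Oslo | 178.25 ; Fresno | 157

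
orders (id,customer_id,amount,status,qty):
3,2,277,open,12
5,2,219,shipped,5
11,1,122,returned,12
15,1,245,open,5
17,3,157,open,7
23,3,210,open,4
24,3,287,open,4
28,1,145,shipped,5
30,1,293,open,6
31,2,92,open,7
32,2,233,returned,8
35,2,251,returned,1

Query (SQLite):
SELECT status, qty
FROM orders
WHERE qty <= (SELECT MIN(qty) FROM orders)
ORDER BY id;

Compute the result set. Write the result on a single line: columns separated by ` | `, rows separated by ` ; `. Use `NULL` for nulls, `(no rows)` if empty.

returned | 1

Scalar subquery: MIN(qty) over all orders rows = 1.
Keep rows where qty <= that value.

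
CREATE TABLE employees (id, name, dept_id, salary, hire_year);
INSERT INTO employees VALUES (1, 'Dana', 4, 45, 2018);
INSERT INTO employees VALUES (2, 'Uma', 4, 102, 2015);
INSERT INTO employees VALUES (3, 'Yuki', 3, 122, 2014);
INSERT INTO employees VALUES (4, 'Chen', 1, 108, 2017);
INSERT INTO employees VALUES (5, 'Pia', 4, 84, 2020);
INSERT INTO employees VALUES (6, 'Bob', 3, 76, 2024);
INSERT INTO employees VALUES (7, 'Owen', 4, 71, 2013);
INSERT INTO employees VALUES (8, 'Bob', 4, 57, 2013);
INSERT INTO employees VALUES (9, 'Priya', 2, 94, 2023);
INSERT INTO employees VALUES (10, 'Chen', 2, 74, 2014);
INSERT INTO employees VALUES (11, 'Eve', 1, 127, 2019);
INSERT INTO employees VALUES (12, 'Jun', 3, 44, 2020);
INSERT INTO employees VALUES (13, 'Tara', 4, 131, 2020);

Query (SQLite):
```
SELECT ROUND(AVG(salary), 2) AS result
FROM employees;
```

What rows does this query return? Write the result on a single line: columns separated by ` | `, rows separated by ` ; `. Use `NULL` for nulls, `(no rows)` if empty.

All salary values: [45, 102, 122, 108, 84, 76, 71, 57, 94, 74, 127, 44, 131].
AVG = 1135 / 13 (rounded to 2 dp).

87.31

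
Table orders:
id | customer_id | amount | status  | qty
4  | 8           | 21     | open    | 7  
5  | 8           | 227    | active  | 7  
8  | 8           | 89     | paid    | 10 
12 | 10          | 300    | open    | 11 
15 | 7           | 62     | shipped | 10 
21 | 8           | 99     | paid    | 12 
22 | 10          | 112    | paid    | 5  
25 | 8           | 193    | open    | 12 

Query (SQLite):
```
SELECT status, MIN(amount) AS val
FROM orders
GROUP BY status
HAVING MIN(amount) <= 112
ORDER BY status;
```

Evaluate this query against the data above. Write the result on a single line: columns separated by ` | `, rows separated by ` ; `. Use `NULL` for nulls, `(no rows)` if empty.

Partition orders by status; compute MIN(amount) within each group.
HAVING: keep groups where MIN(amount) <= 112.
  active: ids {5} → MIN(amount)=227
  open: ids {4, 12, 25} → MIN(amount)=21
  paid: ids {8, 21, 22} → MIN(amount)=89
  shipped: ids {15} → MIN(amount)=62

open | 21 ; paid | 89 ; shipped | 62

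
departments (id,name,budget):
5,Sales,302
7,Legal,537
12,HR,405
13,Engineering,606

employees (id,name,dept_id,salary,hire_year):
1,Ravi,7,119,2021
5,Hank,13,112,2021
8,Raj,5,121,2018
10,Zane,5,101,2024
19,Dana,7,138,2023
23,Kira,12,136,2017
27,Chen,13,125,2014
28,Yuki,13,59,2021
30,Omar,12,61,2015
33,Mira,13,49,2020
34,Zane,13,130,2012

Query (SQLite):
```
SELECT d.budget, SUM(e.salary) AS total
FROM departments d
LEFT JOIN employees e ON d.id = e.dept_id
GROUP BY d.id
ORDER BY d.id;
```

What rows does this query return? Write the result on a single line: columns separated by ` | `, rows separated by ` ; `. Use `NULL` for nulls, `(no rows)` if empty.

LEFT JOIN keeps every departments row; unmatched ones get NULL for employees columns.
Group by departments.id and compute SUM(e.salary). SUM over an all-NULL group is NULL.
  5: ids {8, 10} → SUM(e.salary)=222
  7: ids {1, 19} → SUM(e.salary)=257
  12: ids {23, 30} → SUM(e.salary)=197
  13: ids {5, 27, 28, 33, 34} → SUM(e.salary)=475

302 | 222 ; 537 | 257 ; 405 | 197 ; 606 | 475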